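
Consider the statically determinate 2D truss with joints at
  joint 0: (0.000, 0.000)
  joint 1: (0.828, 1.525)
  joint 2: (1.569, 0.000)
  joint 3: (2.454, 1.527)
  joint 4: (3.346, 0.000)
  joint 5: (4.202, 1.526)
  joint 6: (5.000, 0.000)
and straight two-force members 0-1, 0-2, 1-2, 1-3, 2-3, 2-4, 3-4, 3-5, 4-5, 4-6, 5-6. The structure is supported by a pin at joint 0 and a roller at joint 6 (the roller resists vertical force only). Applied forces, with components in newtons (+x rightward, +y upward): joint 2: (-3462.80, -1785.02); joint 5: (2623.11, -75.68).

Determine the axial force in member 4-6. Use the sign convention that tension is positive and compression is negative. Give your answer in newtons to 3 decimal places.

N=7 nodes, M=11 members, R=3 reactions → 2N=14, M+R=14
member 0 (0-1): L=1.7353, (cx,cy)=(0.4772,0.8788)
member 1 (0-2): L=1.5690, (cx,cy)=(1.0000,0.0000)
member 2 (1-2): L=1.6955, (cx,cy)=(0.4370,-0.8994)
member 3 (1-3): L=1.6260, (cx,cy)=(1.0000,0.0012)
member 4 (2-3): L=1.7649, (cx,cy)=(0.5014,0.8652)
member 5 (2-4): L=1.7770, (cx,cy)=(1.0000,0.0000)
member 6 (3-4): L=1.7684, (cx,cy)=(0.5044,-0.8635)
member 7 (3-5): L=1.7480, (cx,cy)=(1.0000,-0.0006)
member 8 (4-5): L=1.7497, (cx,cy)=(0.4892,0.8722)
member 9 (4-6): L=1.6540, (cx,cy)=(1.0000,0.0000)
member 10 (5-6): L=1.7221, (cx,cy)=(0.4634,-0.8861)
solve A·x = −loads:
  F[0-1] = -496.5597 N (compression)
  F[0-2] = -602.7538 N (compression)
  F[1-2] = +484.5607 N (tension)
  F[1-3] = -448.7091 N (compression)
  F[2-3] = +1559.4037 N (tension)
  F[2-4] = +2289.8741 N (tension)
  F[3-4] = -1562.6180 N (compression)
  F[3-5] = +1121.4180 N (tension)
  F[4-5] = +1547.0594 N (tension)
  F[4-6] = +744.8247 N (tension)
  F[5-6] = -1607.3064 N (compression)
  Rx@0 = +839.6900 N
  Ry@0 = +436.3861 N
  Ry@6 = +1424.3139 N

744.825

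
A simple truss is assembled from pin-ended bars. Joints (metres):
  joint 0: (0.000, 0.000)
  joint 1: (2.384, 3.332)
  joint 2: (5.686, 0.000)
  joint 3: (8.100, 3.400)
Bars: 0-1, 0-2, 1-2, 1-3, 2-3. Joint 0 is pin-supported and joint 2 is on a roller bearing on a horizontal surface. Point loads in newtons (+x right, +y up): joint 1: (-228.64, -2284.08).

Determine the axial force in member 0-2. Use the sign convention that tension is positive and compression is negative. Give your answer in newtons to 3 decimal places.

816.259

N=4 nodes, M=5 members, R=3 reactions → 2N=8, M+R=8
member 0 (0-1): L=4.0970, (cx,cy)=(0.5819,0.8133)
member 1 (0-2): L=5.6860, (cx,cy)=(1.0000,0.0000)
member 2 (1-2): L=4.6910, (cx,cy)=(0.7039,-0.7103)
member 3 (1-3): L=5.7164, (cx,cy)=(0.9999,0.0119)
member 4 (2-3): L=4.1698, (cx,cy)=(0.5789,0.8154)
solve A·x = −loads:
  F[0-1] = -1795.7161 N (compression)
  F[0-2] = +816.2593 N (tension)
  F[1-2] = -1159.6208 N (compression)
  F[1-3] = -0.0000 N (compression)
  F[2-3] = +0.0000 N (tension)
  Rx@0 = +228.6400 N
  Ry@0 = +1460.4046 N
  Ry@2 = +823.6754 N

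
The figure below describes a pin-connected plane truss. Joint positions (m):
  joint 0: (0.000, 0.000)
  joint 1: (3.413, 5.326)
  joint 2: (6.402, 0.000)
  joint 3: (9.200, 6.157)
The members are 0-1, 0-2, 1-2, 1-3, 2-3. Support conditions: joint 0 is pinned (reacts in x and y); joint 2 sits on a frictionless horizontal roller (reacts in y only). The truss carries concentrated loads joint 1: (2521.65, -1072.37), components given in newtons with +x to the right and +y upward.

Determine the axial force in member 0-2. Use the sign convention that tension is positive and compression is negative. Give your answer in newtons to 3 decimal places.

1498.163

N=4 nodes, M=5 members, R=3 reactions → 2N=8, M+R=8
member 0 (0-1): L=6.3257, (cx,cy)=(0.5395,0.8420)
member 1 (0-2): L=6.4020, (cx,cy)=(1.0000,0.0000)
member 2 (1-2): L=6.1074, (cx,cy)=(0.4894,-0.8721)
member 3 (1-3): L=5.8464, (cx,cy)=(0.9898,0.1421)
member 4 (2-3): L=6.7629, (cx,cy)=(0.4137,0.9104)
solve A·x = −loads:
  F[0-1] = +1896.9540 N (tension)
  F[0-2] = +1498.1626 N (tension)
  F[1-2] = -3061.1862 N (compression)
  F[1-3] = +0.0000 N (tension)
  F[2-3] = +0.0000 N (tension)
  Rx@0 = -2521.6500 N
  Ry@0 = -1597.1562 N
  Ry@2 = +2669.5262 N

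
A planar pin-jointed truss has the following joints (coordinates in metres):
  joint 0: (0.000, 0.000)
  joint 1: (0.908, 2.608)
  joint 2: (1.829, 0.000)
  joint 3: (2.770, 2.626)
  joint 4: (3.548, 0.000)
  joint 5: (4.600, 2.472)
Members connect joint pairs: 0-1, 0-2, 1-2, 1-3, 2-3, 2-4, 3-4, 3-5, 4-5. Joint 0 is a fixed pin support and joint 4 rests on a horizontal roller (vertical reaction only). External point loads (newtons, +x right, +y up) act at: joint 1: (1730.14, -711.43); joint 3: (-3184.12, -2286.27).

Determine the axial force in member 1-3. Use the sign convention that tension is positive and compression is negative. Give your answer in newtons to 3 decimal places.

N=6 nodes, M=9 members, R=3 reactions → 2N=12, M+R=12
member 0 (0-1): L=2.7615, (cx,cy)=(0.3288,0.9444)
member 1 (0-2): L=1.8290, (cx,cy)=(1.0000,0.0000)
member 2 (1-2): L=2.7658, (cx,cy)=(0.3330,-0.9429)
member 3 (1-3): L=1.8621, (cx,cy)=(1.0000,0.0097)
member 4 (2-3): L=2.7895, (cx,cy)=(0.3373,0.9414)
member 5 (2-4): L=1.7190, (cx,cy)=(1.0000,0.0000)
member 6 (3-4): L=2.7388, (cx,cy)=(0.2841,-0.9588)
member 7 (3-5): L=1.8365, (cx,cy)=(0.9965,-0.0839)
member 8 (4-5): L=2.6865, (cx,cy)=(0.3916,0.9201)
solve A·x = −loads:
  F[0-1] = -2240.1662 N (compression)
  F[0-2] = -717.4100 N (compression)
  F[1-2] = +1458.8978 N (tension)
  F[1-3] = -2952.6468 N (compression)
  F[2-3] = -1461.2933 N (compression)
  F[2-4] = +261.3349 N (tension)
  F[3-4] = -919.9876 N (compression)
  F[3-5] = -0.0000 N (compression)
  F[4-5] = +0.0000 N (tension)
  Rx@0 = +1453.9800 N
  Ry@0 = +2115.6108 N
  Ry@4 = +882.0892 N

-2952.647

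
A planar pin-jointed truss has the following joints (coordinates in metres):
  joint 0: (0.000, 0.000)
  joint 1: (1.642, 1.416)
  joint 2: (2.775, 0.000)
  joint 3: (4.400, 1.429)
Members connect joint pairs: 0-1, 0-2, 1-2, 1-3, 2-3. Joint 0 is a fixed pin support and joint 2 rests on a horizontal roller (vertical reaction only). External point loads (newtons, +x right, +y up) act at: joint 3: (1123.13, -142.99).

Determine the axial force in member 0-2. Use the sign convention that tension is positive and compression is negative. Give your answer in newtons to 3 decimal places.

355.363

N=4 nodes, M=5 members, R=3 reactions → 2N=8, M+R=8
member 0 (0-1): L=2.1682, (cx,cy)=(0.7573,0.6531)
member 1 (0-2): L=2.7750, (cx,cy)=(1.0000,0.0000)
member 2 (1-2): L=1.8135, (cx,cy)=(0.6248,-0.7808)
member 3 (1-3): L=2.7580, (cx,cy)=(1.0000,0.0047)
member 4 (2-3): L=2.1639, (cx,cy)=(0.7509,0.6604)
solve A·x = −loads:
  F[0-1] = +1013.8223 N (tension)
  F[0-2] = +355.3625 N (tension)
  F[1-2] = -840.1493 N (compression)
  F[1-3] = +1292.6755 N (tension)
  F[2-3] = -225.7577 N (compression)
  Rx@0 = -1123.1300 N
  Ry@0 = -662.0942 N
  Ry@2 = +805.0842 N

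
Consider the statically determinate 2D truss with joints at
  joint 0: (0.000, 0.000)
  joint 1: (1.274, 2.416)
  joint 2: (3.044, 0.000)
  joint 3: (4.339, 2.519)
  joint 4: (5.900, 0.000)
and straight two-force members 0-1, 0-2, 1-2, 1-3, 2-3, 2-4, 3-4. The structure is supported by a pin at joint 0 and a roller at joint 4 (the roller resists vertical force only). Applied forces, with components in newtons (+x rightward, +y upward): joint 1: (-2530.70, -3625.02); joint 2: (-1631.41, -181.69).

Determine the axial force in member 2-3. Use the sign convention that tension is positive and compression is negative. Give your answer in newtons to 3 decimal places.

-186.649

N=5 nodes, M=7 members, R=3 reactions → 2N=10, M+R=10
member 0 (0-1): L=2.7313, (cx,cy)=(0.4664,0.8846)
member 1 (0-2): L=3.0440, (cx,cy)=(1.0000,0.0000)
member 2 (1-2): L=2.9950, (cx,cy)=(0.5910,-0.8067)
member 3 (1-3): L=3.0667, (cx,cy)=(0.9994,0.0336)
member 4 (2-3): L=2.8324, (cx,cy)=(0.4572,0.8894)
member 5 (2-4): L=2.8560, (cx,cy)=(1.0000,0.0000)
member 6 (3-4): L=2.9635, (cx,cy)=(0.5267,-0.8500)
solve A·x = −loads:
  F[0-1] = -4484.2012 N (compression)
  F[0-2] = -2070.4973 N (compression)
  F[1-2] = +431.0101 N (tension)
  F[1-3] = +184.4700 N (tension)
  F[2-3] = -186.6489 N (compression)
  F[2-4] = -99.0277 N (compression)
  F[3-4] = +187.9977 N (tension)
  Rx@0 = +4162.1100 N
  Ry@0 = +3966.5119 N
  Ry@4 = -159.8019 N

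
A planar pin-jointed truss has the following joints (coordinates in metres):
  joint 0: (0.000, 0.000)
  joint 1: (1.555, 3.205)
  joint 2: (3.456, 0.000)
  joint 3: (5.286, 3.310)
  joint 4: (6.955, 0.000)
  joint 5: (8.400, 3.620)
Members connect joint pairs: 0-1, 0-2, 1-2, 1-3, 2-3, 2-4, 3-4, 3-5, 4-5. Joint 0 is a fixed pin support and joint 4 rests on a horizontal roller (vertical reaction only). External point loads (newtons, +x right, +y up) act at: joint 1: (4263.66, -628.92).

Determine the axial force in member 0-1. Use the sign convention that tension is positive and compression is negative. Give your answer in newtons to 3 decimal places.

N=6 nodes, M=9 members, R=3 reactions → 2N=12, M+R=12
member 0 (0-1): L=3.5623, (cx,cy)=(0.4365,0.8997)
member 1 (0-2): L=3.4560, (cx,cy)=(1.0000,0.0000)
member 2 (1-2): L=3.7264, (cx,cy)=(0.5101,-0.8601)
member 3 (1-3): L=3.7325, (cx,cy)=(0.9996,0.0281)
member 4 (2-3): L=3.7822, (cx,cy)=(0.4838,0.8752)
member 5 (2-4): L=3.4990, (cx,cy)=(1.0000,0.0000)
member 6 (3-4): L=3.7070, (cx,cy)=(0.4502,-0.8929)
member 7 (3-5): L=3.1294, (cx,cy)=(0.9951,0.0991)
member 8 (4-5): L=3.8977, (cx,cy)=(0.3707,0.9287)
solve A·x = −loads:
  F[0-1] = +1641.0765 N (tension)
  F[0-2] = +3547.3062 N (tension)
  F[1-2] = -2521.8581 N (compression)
  F[1-3] = -2261.6803 N (compression)
  F[2-3] = +2478.4419 N (tension)
  F[2-4] = +1061.6009 N (tension)
  F[3-4] = -2357.8956 N (compression)
  F[3-5] = +0.0000 N (tension)
  F[4-5] = -0.0000 N (compression)
  Rx@0 = -4263.6600 N
  Ry@0 = -1476.4719 N
  Ry@4 = +2105.3919 N

1641.077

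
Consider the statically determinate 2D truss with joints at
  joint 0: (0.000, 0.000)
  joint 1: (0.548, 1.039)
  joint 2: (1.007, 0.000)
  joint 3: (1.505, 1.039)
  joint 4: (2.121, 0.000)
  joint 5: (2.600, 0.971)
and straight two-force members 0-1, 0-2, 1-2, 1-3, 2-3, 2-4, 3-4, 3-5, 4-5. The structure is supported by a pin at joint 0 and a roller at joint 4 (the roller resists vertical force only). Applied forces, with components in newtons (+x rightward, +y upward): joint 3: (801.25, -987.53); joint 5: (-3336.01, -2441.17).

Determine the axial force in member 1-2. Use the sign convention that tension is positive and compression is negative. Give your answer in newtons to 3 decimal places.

N=6 nodes, M=9 members, R=3 reactions → 2N=12, M+R=12
member 0 (0-1): L=1.1747, (cx,cy)=(0.4665,0.8845)
member 1 (0-2): L=1.0070, (cx,cy)=(1.0000,0.0000)
member 2 (1-2): L=1.1359, (cx,cy)=(0.4041,-0.9147)
member 3 (1-3): L=0.9570, (cx,cy)=(1.0000,0.0000)
member 4 (2-3): L=1.1522, (cx,cy)=(0.4322,0.9018)
member 5 (2-4): L=1.1140, (cx,cy)=(1.0000,0.0000)
member 6 (3-4): L=1.2079, (cx,cy)=(0.5100,-0.8602)
member 7 (3-5): L=1.0971, (cx,cy)=(0.9981,-0.0620)
member 8 (4-5): L=1.0827, (cx,cy)=(0.4424,0.8968)
solve A·x = −loads:
  F[0-1] = -983.8575 N (compression)
  F[0-2] = -2075.7726 N (compression)
  F[1-2] = +951.3691 N (tension)
  F[1-3] = -843.4312 N (compression)
  F[2-3] = -965.0316 N (compression)
  F[2-4] = -1274.2198 N (compression)
  F[3-4] = +12.9648 N (tension)
  F[3-5] = -2072.3865 N (compression)
  F[4-5] = -2865.2697 N (compression)
  Rx@0 = +2534.7600 N
  Ry@0 = +870.2334 N
  Ry@4 = +2558.4666 N

951.369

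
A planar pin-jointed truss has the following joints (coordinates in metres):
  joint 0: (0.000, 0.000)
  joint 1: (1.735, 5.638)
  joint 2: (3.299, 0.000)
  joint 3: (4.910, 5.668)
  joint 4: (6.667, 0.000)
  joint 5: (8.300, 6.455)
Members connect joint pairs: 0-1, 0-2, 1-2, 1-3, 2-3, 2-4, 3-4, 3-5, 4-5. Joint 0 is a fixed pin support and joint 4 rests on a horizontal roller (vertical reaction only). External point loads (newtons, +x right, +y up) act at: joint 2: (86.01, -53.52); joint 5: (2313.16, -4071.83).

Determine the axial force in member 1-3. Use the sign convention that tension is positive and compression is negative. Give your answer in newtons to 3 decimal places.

1873.411

N=6 nodes, M=9 members, R=3 reactions → 2N=12, M+R=12
member 0 (0-1): L=5.8989, (cx,cy)=(0.2941,0.9558)
member 1 (0-2): L=3.2990, (cx,cy)=(1.0000,0.0000)
member 2 (1-2): L=5.8509, (cx,cy)=(0.2673,-0.9636)
member 3 (1-3): L=3.1751, (cx,cy)=(1.0000,0.0094)
member 4 (2-3): L=5.8925, (cx,cy)=(0.2734,0.9619)
member 5 (2-4): L=3.3680, (cx,cy)=(1.0000,0.0000)
member 6 (3-4): L=5.9341, (cx,cy)=(0.2961,-0.9552)
member 7 (3-5): L=3.4802, (cx,cy)=(0.9741,0.2261)
member 8 (4-5): L=6.6584, (cx,cy)=(0.2453,0.9695)
solve A·x = −loads:
  F[0-1] = +3358.4647 N (tension)
  F[0-2] = +1411.3730 N (tension)
  F[1-2] = -3312.7608 N (compression)
  F[1-3] = +1873.4110 N (tension)
  F[2-3] = +3374.2899 N (tension)
  F[2-4] = -482.6929 N (compression)
  F[3-4] = -2553.3450 N (compression)
  F[3-5] = +3646.3220 N (tension)
  F[4-5] = -5050.6624 N (compression)
  Rx@0 = -2399.1700 N
  Ry@0 = -3209.9131 N
  Ry@4 = +7335.2631 N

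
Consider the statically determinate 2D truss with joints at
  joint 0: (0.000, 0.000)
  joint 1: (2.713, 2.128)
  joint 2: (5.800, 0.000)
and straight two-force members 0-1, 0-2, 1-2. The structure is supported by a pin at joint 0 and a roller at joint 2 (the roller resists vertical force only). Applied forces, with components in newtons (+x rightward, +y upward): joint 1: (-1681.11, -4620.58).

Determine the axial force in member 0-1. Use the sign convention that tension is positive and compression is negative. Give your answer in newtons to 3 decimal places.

N=3 nodes, M=3 members, R=3 reactions → 2N=6, M+R=6
member 0 (0-1): L=3.4480, (cx,cy)=(0.7868,0.6172)
member 1 (0-2): L=5.8000, (cx,cy)=(1.0000,0.0000)
member 2 (1-2): L=3.7494, (cx,cy)=(0.8233,-0.5676)
solve A·x = −loads:
  F[0-1] = -4984.1483 N (compression)
  F[0-2] = +2240.5740 N (tension)
  F[1-2] = -2721.3456 N (compression)
  Rx@0 = +1681.1100 N
  Ry@0 = +3076.0573 N
  Ry@2 = +1544.5227 N

-4984.148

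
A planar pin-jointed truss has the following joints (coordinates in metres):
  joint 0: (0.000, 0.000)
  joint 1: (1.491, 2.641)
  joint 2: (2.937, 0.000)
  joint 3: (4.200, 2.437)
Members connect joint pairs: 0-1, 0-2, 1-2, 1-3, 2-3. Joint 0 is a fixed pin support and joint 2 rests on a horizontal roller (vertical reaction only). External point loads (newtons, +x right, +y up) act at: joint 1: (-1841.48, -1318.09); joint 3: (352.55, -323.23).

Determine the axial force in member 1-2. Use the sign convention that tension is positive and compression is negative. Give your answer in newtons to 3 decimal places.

590.019

N=4 nodes, M=5 members, R=3 reactions → 2N=8, M+R=8
member 0 (0-1): L=3.0328, (cx,cy)=(0.4916,0.8708)
member 1 (0-2): L=2.9370, (cx,cy)=(1.0000,0.0000)
member 2 (1-2): L=3.0109, (cx,cy)=(0.4802,-0.8771)
member 3 (1-3): L=2.7167, (cx,cy)=(0.9972,-0.0751)
member 4 (2-3): L=2.7448, (cx,cy)=(0.4601,0.8878)
solve A·x = −loads:
  F[0-1] = -2151.2277 N (compression)
  F[0-2] = -431.3378 N (compression)
  F[1-2] = +590.0186 N (tension)
  F[1-3] = +501.9500 N (tension)
  F[2-3] = -321.6063 N (compression)
  Rx@0 = +1488.9300 N
  Ry@0 = +1873.3071 N
  Ry@2 = -231.9871 N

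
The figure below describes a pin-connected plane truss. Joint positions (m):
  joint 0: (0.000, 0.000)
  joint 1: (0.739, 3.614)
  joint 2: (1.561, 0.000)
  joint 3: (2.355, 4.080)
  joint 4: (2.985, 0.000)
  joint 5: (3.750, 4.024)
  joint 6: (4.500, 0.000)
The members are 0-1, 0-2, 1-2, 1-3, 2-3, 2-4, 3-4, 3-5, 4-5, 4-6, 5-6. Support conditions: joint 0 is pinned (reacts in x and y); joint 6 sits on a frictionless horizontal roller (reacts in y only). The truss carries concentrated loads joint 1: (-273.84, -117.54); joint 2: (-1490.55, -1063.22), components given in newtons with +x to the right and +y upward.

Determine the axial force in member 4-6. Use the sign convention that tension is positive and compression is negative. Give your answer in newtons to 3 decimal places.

N=7 nodes, M=11 members, R=3 reactions → 2N=14, M+R=14
member 0 (0-1): L=3.6888, (cx,cy)=(0.2003,0.9797)
member 1 (0-2): L=1.5610, (cx,cy)=(1.0000,0.0000)
member 2 (1-2): L=3.7063, (cx,cy)=(0.2218,-0.9751)
member 3 (1-3): L=1.6818, (cx,cy)=(0.9608,0.2771)
member 4 (2-3): L=4.1565, (cx,cy)=(0.1910,0.9816)
member 5 (2-4): L=1.4240, (cx,cy)=(1.0000,0.0000)
member 6 (3-4): L=4.1284, (cx,cy)=(0.1526,-0.9883)
member 7 (3-5): L=1.3961, (cx,cy)=(0.9992,-0.0401)
member 8 (4-5): L=4.0961, (cx,cy)=(0.1868,0.9824)
member 9 (4-6): L=1.5150, (cx,cy)=(1.0000,0.0000)
member 10 (5-6): L=4.0933, (cx,cy)=(0.1832,-0.9831)
solve A·x = −loads:
  F[0-1] = -1033.5145 N (compression)
  F[0-2] = -1557.3387 N (compression)
  F[1-2] = +879.9200 N (tension)
  F[1-3] = -133.5943 N (compression)
  F[2-3] = +209.0636 N (tension)
  F[2-4] = +88.4276 N (tension)
  F[3-4] = -167.6386 N (compression)
  F[3-5] = -62.8960 N (compression)
  F[4-5] = +168.6424 N (tension)
  F[4-6] = +31.3490 N (tension)
  F[5-6] = -171.0944 N (compression)
  Rx@0 = +1764.3900 N
  Ry@0 = +1012.5621 N
  Ry@6 = +168.1979 N

31.349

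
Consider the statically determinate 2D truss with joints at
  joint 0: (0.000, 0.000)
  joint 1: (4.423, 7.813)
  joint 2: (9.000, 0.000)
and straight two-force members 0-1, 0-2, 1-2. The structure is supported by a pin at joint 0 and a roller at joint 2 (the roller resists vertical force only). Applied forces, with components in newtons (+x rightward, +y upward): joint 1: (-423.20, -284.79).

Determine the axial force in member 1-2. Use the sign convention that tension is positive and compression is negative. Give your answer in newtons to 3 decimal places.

263.577

N=3 nodes, M=3 members, R=3 reactions → 2N=6, M+R=6
member 0 (0-1): L=8.9781, (cx,cy)=(0.4926,0.8702)
member 1 (0-2): L=9.0000, (cx,cy)=(1.0000,0.0000)
member 2 (1-2): L=9.0549, (cx,cy)=(0.5055,-0.8628)
solve A·x = −loads:
  F[0-1] = -588.5981 N (compression)
  F[0-2] = -133.2305 N (compression)
  F[1-2] = +263.5773 N (tension)
  Rx@0 = +423.2000 N
  Ry@0 = +512.2162 N
  Ry@2 = -227.4262 N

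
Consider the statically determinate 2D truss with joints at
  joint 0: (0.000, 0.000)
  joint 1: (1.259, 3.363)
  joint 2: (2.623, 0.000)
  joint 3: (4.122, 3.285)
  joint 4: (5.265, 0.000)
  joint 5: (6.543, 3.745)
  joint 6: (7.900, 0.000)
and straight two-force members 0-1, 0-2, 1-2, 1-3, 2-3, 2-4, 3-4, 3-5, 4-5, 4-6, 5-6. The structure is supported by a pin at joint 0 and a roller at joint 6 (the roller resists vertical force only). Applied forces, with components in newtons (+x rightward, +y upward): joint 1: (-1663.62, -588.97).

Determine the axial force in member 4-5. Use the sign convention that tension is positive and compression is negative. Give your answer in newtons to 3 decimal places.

-741.917

N=7 nodes, M=11 members, R=3 reactions → 2N=14, M+R=14
member 0 (0-1): L=3.5909, (cx,cy)=(0.3506,0.9365)
member 1 (0-2): L=2.6230, (cx,cy)=(1.0000,0.0000)
member 2 (1-2): L=3.6291, (cx,cy)=(0.3759,-0.9267)
member 3 (1-3): L=2.8641, (cx,cy)=(0.9996,-0.0272)
member 4 (2-3): L=3.6108, (cx,cy)=(0.4151,0.9098)
member 5 (2-4): L=2.6420, (cx,cy)=(1.0000,0.0000)
member 6 (3-4): L=3.4782, (cx,cy)=(0.3286,-0.9445)
member 7 (3-5): L=2.4643, (cx,cy)=(0.9824,0.1867)
member 8 (4-5): L=3.9571, (cx,cy)=(0.3230,0.9464)
member 9 (4-6): L=2.6350, (cx,cy)=(1.0000,0.0000)
member 10 (5-6): L=3.9833, (cx,cy)=(0.3407,-0.9402)
solve A·x = −loads:
  F[0-1] = -1284.8628 N (compression)
  F[0-2] = -1213.1412 N (compression)
  F[1-2] = +634.2842 N (tension)
  F[1-3] = +975.1058 N (tension)
  F[2-3] = -646.0816 N (compression)
  F[2-4] = -706.5312 N (compression)
  F[3-4] = +743.4474 N (tension)
  F[3-5] = +470.4882 N (tension)
  F[4-5] = -741.9170 N (compression)
  F[4-6] = -222.6039 N (compression)
  F[5-6] = +653.4211 N (tension)
  Rx@0 = +1663.6200 N
  Ry@0 = +1203.3043 N
  Ry@6 = -614.3343 N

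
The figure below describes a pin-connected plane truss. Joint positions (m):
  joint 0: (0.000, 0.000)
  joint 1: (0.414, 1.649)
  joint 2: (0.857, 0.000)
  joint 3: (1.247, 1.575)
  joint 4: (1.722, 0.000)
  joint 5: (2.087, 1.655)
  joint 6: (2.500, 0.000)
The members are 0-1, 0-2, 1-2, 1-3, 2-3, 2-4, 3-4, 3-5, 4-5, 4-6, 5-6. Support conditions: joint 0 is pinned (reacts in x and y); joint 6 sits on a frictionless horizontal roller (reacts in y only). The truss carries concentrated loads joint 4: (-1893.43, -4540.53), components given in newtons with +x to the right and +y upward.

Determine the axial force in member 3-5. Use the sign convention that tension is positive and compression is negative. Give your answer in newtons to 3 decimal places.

-1508.555

N=7 nodes, M=11 members, R=3 reactions → 2N=14, M+R=14
member 0 (0-1): L=1.7002, (cx,cy)=(0.2435,0.9699)
member 1 (0-2): L=0.8570, (cx,cy)=(1.0000,0.0000)
member 2 (1-2): L=1.7075, (cx,cy)=(0.2594,-0.9658)
member 3 (1-3): L=0.8363, (cx,cy)=(0.9961,-0.0885)
member 4 (2-3): L=1.6226, (cx,cy)=(0.2404,0.9707)
member 5 (2-4): L=0.8650, (cx,cy)=(1.0000,0.0000)
member 6 (3-4): L=1.6451, (cx,cy)=(0.2887,-0.9574)
member 7 (3-5): L=0.8438, (cx,cy)=(0.9955,0.0948)
member 8 (4-5): L=1.6948, (cx,cy)=(0.2154,0.9765)
member 9 (4-6): L=0.7780, (cx,cy)=(1.0000,0.0000)
member 10 (5-6): L=1.7058, (cx,cy)=(0.2421,-0.9702)
solve A·x = −loads:
  F[0-1] = -1456.8648 N (compression)
  F[0-2] = -1538.6772 N (compression)
  F[1-2] = +1532.3159 N (tension)
  F[1-3] = -755.2723 N (compression)
  F[2-3] = -1524.5383 N (compression)
  F[2-4] = -774.6826 N (compression)
  F[3-4] = +1326.4873 N (tension)
  F[3-5] = -1508.5550 N (compression)
  F[4-5] = +3349.1363 N (tension)
  F[4-6] = +780.4620 N (tension)
  F[5-6] = -3223.4273 N (compression)
  Rx@0 = +1893.4300 N
  Ry@0 = +1413.0129 N
  Ry@6 = +3127.5171 N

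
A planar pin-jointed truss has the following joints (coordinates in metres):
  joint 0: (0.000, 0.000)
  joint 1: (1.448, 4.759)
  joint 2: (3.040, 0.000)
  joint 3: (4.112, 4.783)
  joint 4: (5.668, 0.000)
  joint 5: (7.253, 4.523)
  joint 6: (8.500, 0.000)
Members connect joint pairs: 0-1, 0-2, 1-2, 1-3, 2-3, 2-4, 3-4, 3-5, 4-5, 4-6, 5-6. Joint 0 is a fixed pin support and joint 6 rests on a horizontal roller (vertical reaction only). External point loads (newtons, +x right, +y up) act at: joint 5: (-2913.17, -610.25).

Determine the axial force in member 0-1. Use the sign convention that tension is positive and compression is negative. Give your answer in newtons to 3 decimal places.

N=7 nodes, M=11 members, R=3 reactions → 2N=14, M+R=14
member 0 (0-1): L=4.9744, (cx,cy)=(0.2911,0.9567)
member 1 (0-2): L=3.0400, (cx,cy)=(1.0000,0.0000)
member 2 (1-2): L=5.0182, (cx,cy)=(0.3172,-0.9483)
member 3 (1-3): L=2.6641, (cx,cy)=(1.0000,0.0090)
member 4 (2-3): L=4.9017, (cx,cy)=(0.2187,0.9758)
member 5 (2-4): L=2.6280, (cx,cy)=(1.0000,0.0000)
member 6 (3-4): L=5.0297, (cx,cy)=(0.3094,-0.9509)
member 7 (3-5): L=3.1517, (cx,cy)=(0.9966,-0.0825)
member 8 (4-5): L=4.7927, (cx,cy)=(0.3307,0.9437)
member 9 (4-6): L=2.8320, (cx,cy)=(1.0000,0.0000)
member 10 (5-6): L=4.6918, (cx,cy)=(0.2658,-0.9640)
solve A·x = −loads:
  F[0-1] = -1713.8953 N (compression)
  F[0-2] = -2414.2729 N (compression)
  F[1-2] = +1719.0689 N (tension)
  F[1-3] = -1044.3036 N (compression)
  F[2-3] = -1670.7136 N (compression)
  F[2-4] = -1503.5214 N (compression)
  F[3-4] = +1898.0775 N (tension)
  F[3-5] = -2003.6678 N (compression)
  F[4-5] = -1912.5856 N (compression)
  F[4-6] = -283.8149 N (compression)
  F[5-6] = +1067.8341 N (tension)
  Rx@0 = +2913.1700 N
  Ry@0 = +1639.6764 N
  Ry@6 = -1029.4264 N

-1713.895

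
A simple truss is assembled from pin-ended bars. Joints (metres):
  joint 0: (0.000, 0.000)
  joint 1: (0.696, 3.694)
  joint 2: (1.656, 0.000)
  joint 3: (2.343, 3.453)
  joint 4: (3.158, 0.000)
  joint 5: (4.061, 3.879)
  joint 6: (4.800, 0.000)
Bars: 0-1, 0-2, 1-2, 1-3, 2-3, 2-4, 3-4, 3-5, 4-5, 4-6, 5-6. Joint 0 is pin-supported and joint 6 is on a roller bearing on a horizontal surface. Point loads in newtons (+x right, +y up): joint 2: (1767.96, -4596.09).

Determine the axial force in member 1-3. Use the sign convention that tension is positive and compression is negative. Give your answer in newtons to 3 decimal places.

N=7 nodes, M=11 members, R=3 reactions → 2N=14, M+R=14
member 0 (0-1): L=3.7590, (cx,cy)=(0.1852,0.9827)
member 1 (0-2): L=1.6560, (cx,cy)=(1.0000,0.0000)
member 2 (1-2): L=3.8167, (cx,cy)=(0.2515,-0.9679)
member 3 (1-3): L=1.6645, (cx,cy)=(0.9895,-0.1448)
member 4 (2-3): L=3.5207, (cx,cy)=(0.1951,0.9808)
member 5 (2-4): L=1.5020, (cx,cy)=(1.0000,0.0000)
member 6 (3-4): L=3.5479, (cx,cy)=(0.2297,-0.9733)
member 7 (3-5): L=1.7700, (cx,cy)=(0.9706,0.2407)
member 8 (4-5): L=3.9827, (cx,cy)=(0.2267,0.9740)
member 9 (4-6): L=1.6420, (cx,cy)=(1.0000,0.0000)
member 10 (5-6): L=3.9488, (cx,cy)=(0.1871,-0.9823)
solve A·x = −loads:
  F[0-1] = -3063.4078 N (compression)
  F[0-2] = +2335.1678 N (tension)
  F[1-2] = +3322.5402 N (tension)
  F[1-3] = -1417.8523 N (compression)
  F[2-3] = +1407.4227 N (tension)
  F[2-4] = +1128.2782 N (tension)
  F[3-4] = -1810.7049 N (compression)
  F[3-5] = -733.9049 N (compression)
  F[4-5] = +1809.4039 N (tension)
  F[4-6] = +302.0872 N (tension)
  F[5-6] = -1614.1703 N (compression)
  Rx@0 = -1767.9600 N
  Ry@0 = +3010.4390 N
  Ry@6 = +1585.6510 N

-1417.852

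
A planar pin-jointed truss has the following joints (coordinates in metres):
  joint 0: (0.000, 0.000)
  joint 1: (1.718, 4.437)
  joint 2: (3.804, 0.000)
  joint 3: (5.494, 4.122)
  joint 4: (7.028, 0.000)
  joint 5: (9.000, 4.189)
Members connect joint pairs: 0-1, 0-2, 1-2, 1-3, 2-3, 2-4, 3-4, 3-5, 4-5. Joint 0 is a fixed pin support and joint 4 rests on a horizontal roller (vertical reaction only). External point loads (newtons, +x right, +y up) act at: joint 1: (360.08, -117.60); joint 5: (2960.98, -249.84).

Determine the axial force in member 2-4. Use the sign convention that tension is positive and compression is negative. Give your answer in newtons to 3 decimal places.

N=6 nodes, M=9 members, R=3 reactions → 2N=12, M+R=12
member 0 (0-1): L=4.7580, (cx,cy)=(0.3611,0.9325)
member 1 (0-2): L=3.8040, (cx,cy)=(1.0000,0.0000)
member 2 (1-2): L=4.9029, (cx,cy)=(0.4255,-0.9050)
member 3 (1-3): L=3.7891, (cx,cy)=(0.9965,-0.0831)
member 4 (2-3): L=4.4550, (cx,cy)=(0.3793,0.9253)
member 5 (2-4): L=3.2240, (cx,cy)=(1.0000,0.0000)
member 6 (3-4): L=4.3982, (cx,cy)=(0.3488,-0.9372)
member 7 (3-5): L=3.5066, (cx,cy)=(0.9998,0.0191)
member 8 (4-5): L=4.6300, (cx,cy)=(0.4259,0.9048)
solve A·x = −loads:
  F[0-1] = +2116.2247 N (tension)
  F[0-2] = +2556.9407 N (tension)
  F[1-2] = -2443.7069 N (compression)
  F[1-3] = +1448.7612 N (tension)
  F[2-3] = +2390.1511 N (tension)
  F[2-4] = +610.5312 N (tension)
  F[3-4] = -2167.8188 N (compression)
  F[3-5] = +3107.1081 N (tension)
  F[4-5] = -341.7551 N (compression)
  Rx@0 = -3321.0600 N
  Ry@0 = -1973.4560 N
  Ry@4 = +2340.8960 N

610.531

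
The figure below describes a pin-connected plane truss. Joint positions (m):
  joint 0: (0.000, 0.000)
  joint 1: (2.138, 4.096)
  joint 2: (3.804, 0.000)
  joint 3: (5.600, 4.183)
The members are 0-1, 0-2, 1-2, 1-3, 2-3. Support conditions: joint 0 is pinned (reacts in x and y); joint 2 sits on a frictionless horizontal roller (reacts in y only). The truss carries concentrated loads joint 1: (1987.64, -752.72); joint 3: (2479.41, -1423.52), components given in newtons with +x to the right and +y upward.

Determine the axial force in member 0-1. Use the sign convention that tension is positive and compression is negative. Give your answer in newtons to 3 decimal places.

5876.012

N=4 nodes, M=5 members, R=3 reactions → 2N=8, M+R=8
member 0 (0-1): L=4.6204, (cx,cy)=(0.4627,0.8865)
member 1 (0-2): L=3.8040, (cx,cy)=(1.0000,0.0000)
member 2 (1-2): L=4.4219, (cx,cy)=(0.3768,-0.9263)
member 3 (1-3): L=3.4631, (cx,cy)=(0.9997,0.0251)
member 4 (2-3): L=4.5523, (cx,cy)=(0.3945,0.9189)
solve A·x = −loads:
  F[0-1] = +5876.0118 N (tension)
  F[0-2] = +1748.0505 N (tension)
  F[1-2] = -6351.3271 N (compression)
  F[1-3] = +3125.3051 N (tension)
  F[2-3] = -1634.6295 N (compression)
  Rx@0 = -4467.0500 N
  Ry@0 = -5209.0841 N
  Ry@2 = +7385.3241 N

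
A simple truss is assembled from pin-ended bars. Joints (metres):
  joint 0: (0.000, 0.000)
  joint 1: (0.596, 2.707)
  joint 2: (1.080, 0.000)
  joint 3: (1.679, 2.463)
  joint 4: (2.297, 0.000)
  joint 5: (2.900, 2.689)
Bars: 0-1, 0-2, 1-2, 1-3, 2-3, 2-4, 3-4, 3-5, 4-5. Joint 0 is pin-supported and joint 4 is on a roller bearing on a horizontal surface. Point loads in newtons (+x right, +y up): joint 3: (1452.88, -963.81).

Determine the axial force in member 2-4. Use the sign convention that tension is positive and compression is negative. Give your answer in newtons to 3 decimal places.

567.661

N=6 nodes, M=9 members, R=3 reactions → 2N=12, M+R=12
member 0 (0-1): L=2.7718, (cx,cy)=(0.2150,0.9766)
member 1 (0-2): L=1.0800, (cx,cy)=(1.0000,0.0000)
member 2 (1-2): L=2.7499, (cx,cy)=(0.1760,-0.9844)
member 3 (1-3): L=1.1101, (cx,cy)=(0.9755,-0.2198)
member 4 (2-3): L=2.5348, (cx,cy)=(0.2363,0.9717)
member 5 (2-4): L=1.2170, (cx,cy)=(1.0000,0.0000)
member 6 (3-4): L=2.5393, (cx,cy)=(0.2434,-0.9699)
member 7 (3-5): L=1.2417, (cx,cy)=(0.9833,0.1820)
member 8 (4-5): L=2.7558, (cx,cy)=(0.2188,0.9758)
solve A·x = −loads:
  F[0-1] = +1329.6686 N (tension)
  F[0-2] = +1166.9746 N (tension)
  F[1-2] = -1442.7125 N (compression)
  F[1-3] = +553.3608 N (tension)
  F[2-3] = +1461.5868 N (tension)
  F[2-4] = +567.6610 N (tension)
  F[3-4] = -2332.5072 N (compression)
  F[3-5] = +0.0000 N (tension)
  F[4-5] = -0.0000 N (compression)
  Rx@0 = -1452.8800 N
  Ry@0 = -1298.5672 N
  Ry@4 = +2262.3772 N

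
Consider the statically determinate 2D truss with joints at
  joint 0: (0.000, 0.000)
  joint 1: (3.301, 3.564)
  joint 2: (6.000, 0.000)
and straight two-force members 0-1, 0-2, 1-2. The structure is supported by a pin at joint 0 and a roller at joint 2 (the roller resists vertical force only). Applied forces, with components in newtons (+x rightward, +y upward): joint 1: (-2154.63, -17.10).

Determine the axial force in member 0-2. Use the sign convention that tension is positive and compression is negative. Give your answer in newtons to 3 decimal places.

-962.100

N=3 nodes, M=3 members, R=3 reactions → 2N=6, M+R=6
member 0 (0-1): L=4.8578, (cx,cy)=(0.6795,0.7337)
member 1 (0-2): L=6.0000, (cx,cy)=(1.0000,0.0000)
member 2 (1-2): L=4.4706, (cx,cy)=(0.6037,-0.7972)
solve A·x = −loads:
  F[0-1] = -1754.9625 N (compression)
  F[0-2] = -962.0999 N (compression)
  F[1-2] = +1593.6311 N (tension)
  Rx@0 = +2154.6300 N
  Ry@0 = +1287.5424 N
  Ry@2 = -1270.4424 N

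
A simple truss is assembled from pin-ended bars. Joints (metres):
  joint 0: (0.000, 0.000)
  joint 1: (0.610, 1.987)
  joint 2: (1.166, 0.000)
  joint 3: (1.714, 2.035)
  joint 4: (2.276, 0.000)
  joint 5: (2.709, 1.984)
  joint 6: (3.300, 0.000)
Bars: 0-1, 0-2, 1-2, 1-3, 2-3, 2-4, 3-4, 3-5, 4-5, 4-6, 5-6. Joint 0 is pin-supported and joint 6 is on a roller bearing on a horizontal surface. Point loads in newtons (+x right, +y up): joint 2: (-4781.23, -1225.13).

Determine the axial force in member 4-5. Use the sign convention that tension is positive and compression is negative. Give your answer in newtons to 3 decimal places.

N=7 nodes, M=11 members, R=3 reactions → 2N=14, M+R=14
member 0 (0-1): L=2.0785, (cx,cy)=(0.2935,0.9560)
member 1 (0-2): L=1.1660, (cx,cy)=(1.0000,0.0000)
member 2 (1-2): L=2.0633, (cx,cy)=(0.2695,-0.9630)
member 3 (1-3): L=1.1050, (cx,cy)=(0.9991,0.0434)
member 4 (2-3): L=2.1075, (cx,cy)=(0.2600,0.9656)
member 5 (2-4): L=1.1100, (cx,cy)=(1.0000,0.0000)
member 6 (3-4): L=2.1112, (cx,cy)=(0.2662,-0.9639)
member 7 (3-5): L=0.9963, (cx,cy)=(0.9987,-0.0512)
member 8 (4-5): L=2.0307, (cx,cy)=(0.2132,0.9770)
member 9 (4-6): L=1.0240, (cx,cy)=(1.0000,0.0000)
member 10 (5-6): L=2.0702, (cx,cy)=(0.2855,-0.9584)
solve A·x = −loads:
  F[0-1] = -828.7436 N (compression)
  F[0-2] = -4538.0126 N (compression)
  F[1-2] = +801.9450 N (tension)
  F[1-3] = -459.7499 N (compression)
  F[2-3] = +468.9815 N (tension)
  F[2-4] = +337.3693 N (tension)
  F[3-4] = -437.3344 N (compression)
  F[3-5] = -221.2400 N (compression)
  F[4-5] = +431.4770 N (tension)
  F[4-6] = +128.9474 N (tension)
  F[5-6] = -451.6768 N (compression)
  Rx@0 = +4781.2300 N
  Ry@0 = +792.2507 N
  Ry@6 = +432.8793 N

431.477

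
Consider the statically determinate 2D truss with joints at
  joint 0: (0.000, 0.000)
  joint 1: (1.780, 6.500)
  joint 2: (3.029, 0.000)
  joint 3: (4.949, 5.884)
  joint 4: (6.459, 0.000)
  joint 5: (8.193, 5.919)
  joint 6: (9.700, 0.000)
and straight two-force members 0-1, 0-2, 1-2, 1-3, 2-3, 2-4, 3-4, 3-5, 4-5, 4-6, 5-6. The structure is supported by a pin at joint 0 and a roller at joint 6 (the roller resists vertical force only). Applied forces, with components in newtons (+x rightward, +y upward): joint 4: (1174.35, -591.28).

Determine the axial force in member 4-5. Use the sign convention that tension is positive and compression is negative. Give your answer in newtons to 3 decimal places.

N=7 nodes, M=11 members, R=3 reactions → 2N=14, M+R=14
member 0 (0-1): L=6.7393, (cx,cy)=(0.2641,0.9645)
member 1 (0-2): L=3.0290, (cx,cy)=(1.0000,0.0000)
member 2 (1-2): L=6.6189, (cx,cy)=(0.1887,-0.9820)
member 3 (1-3): L=3.2283, (cx,cy)=(0.9816,-0.1908)
member 4 (2-3): L=6.1893, (cx,cy)=(0.3102,0.9507)
member 5 (2-4): L=3.4300, (cx,cy)=(1.0000,0.0000)
member 6 (3-4): L=6.0747, (cx,cy)=(0.2486,-0.9686)
member 7 (3-5): L=3.2442, (cx,cy)=(0.9999,0.0108)
member 8 (4-5): L=6.1678, (cx,cy)=(0.2811,0.9597)
member 9 (4-6): L=3.2410, (cx,cy)=(1.0000,0.0000)
member 10 (5-6): L=6.1078, (cx,cy)=(0.2467,-0.9691)
solve A·x = −loads:
  F[0-1] = -204.8345 N (compression)
  F[0-2] = +1228.4512 N (tension)
  F[1-2] = +220.1049 N (tension)
  F[1-3] = -97.4254 N (compression)
  F[2-3] = -227.3671 N (compression)
  F[2-4] = +1340.5172 N (tension)
  F[3-4] = +201.5535 N (tension)
  F[3-5] = -216.2806 N (compression)
  F[4-5] = +412.6980 N (tension)
  F[4-6] = +100.2424 N (tension)
  F[5-6] = -406.2800 N (compression)
  Rx@0 = -1174.3500 N
  Ry@0 = +197.5607 N
  Ry@6 = +393.7193 N

412.698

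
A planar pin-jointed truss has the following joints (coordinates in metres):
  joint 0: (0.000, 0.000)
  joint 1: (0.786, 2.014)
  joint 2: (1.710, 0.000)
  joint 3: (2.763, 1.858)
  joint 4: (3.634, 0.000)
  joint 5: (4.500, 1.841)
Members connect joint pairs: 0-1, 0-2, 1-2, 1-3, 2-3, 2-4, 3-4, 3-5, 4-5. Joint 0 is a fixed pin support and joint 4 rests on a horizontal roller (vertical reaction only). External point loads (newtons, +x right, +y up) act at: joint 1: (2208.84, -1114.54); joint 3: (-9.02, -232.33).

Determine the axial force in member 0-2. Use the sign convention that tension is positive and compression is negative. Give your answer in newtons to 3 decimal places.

N=6 nodes, M=9 members, R=3 reactions → 2N=12, M+R=12
member 0 (0-1): L=2.1619, (cx,cy)=(0.3636,0.9316)
member 1 (0-2): L=1.7100, (cx,cy)=(1.0000,0.0000)
member 2 (1-2): L=2.2158, (cx,cy)=(0.4170,-0.9089)
member 3 (1-3): L=1.9831, (cx,cy)=(0.9969,-0.0787)
member 4 (2-3): L=2.1356, (cx,cy)=(0.4931,0.8700)
member 5 (2-4): L=1.9240, (cx,cy)=(1.0000,0.0000)
member 6 (3-4): L=2.0520, (cx,cy)=(0.4245,-0.9054)
member 7 (3-5): L=1.7371, (cx,cy)=(1.0000,-0.0098)
member 8 (4-5): L=2.0345, (cx,cy)=(0.4257,0.9049)
solve A·x = −loads:
  F[0-1] = +311.7205 N (tension)
  F[0-2] = +2086.4903 N (tension)
  F[1-2] = -1415.0371 N (compression)
  F[1-3] = -1510.1241 N (compression)
  F[2-3] = +1478.3281 N (tension)
  F[2-4] = +767.5204 N (tension)
  F[3-4] = -1808.2329 N (compression)
  F[3-5] = +0.0000 N (tension)
  F[4-5] = -0.0000 N (compression)
  Rx@0 = -2199.8200 N
  Ry@0 = -290.3894 N
  Ry@4 = +1637.2594 N

2086.490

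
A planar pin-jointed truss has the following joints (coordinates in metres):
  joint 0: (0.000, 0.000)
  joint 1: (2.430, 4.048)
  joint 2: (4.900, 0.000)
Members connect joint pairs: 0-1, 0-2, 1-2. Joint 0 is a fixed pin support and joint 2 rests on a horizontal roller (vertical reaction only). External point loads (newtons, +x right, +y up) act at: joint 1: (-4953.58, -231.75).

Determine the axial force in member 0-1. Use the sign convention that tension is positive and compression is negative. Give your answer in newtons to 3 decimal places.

N=3 nodes, M=3 members, R=3 reactions → 2N=6, M+R=6
member 0 (0-1): L=4.7214, (cx,cy)=(0.5147,0.8574)
member 1 (0-2): L=4.9000, (cx,cy)=(1.0000,0.0000)
member 2 (1-2): L=4.7421, (cx,cy)=(0.5209,-0.8536)
solve A·x = −loads:
  F[0-1] = -4909.2360 N (compression)
  F[0-2] = -2426.8815 N (compression)
  F[1-2] = +4659.2858 N (tension)
  Rx@0 = +4953.5800 N
  Ry@0 = +4209.0846 N
  Ry@2 = -3977.3346 N

-4909.236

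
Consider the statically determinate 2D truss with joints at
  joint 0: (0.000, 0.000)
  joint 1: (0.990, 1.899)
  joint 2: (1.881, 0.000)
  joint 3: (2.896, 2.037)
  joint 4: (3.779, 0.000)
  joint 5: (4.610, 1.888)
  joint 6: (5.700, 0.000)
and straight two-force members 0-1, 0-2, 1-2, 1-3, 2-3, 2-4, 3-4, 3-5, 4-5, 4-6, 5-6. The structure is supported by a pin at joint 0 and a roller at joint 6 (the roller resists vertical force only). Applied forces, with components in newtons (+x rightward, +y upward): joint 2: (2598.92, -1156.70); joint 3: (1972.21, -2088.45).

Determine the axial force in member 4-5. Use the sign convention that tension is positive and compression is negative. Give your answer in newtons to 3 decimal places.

N=7 nodes, M=11 members, R=3 reactions → 2N=14, M+R=14
member 0 (0-1): L=2.1416, (cx,cy)=(0.4623,0.8867)
member 1 (0-2): L=1.8810, (cx,cy)=(1.0000,0.0000)
member 2 (1-2): L=2.0976, (cx,cy)=(0.4248,-0.9053)
member 3 (1-3): L=1.9110, (cx,cy)=(0.9974,0.0722)
member 4 (2-3): L=2.2759, (cx,cy)=(0.4460,0.8950)
member 5 (2-4): L=1.8980, (cx,cy)=(1.0000,0.0000)
member 6 (3-4): L=2.2201, (cx,cy)=(0.3977,-0.9175)
member 7 (3-5): L=1.7205, (cx,cy)=(0.9962,-0.0866)
member 8 (4-5): L=2.0628, (cx,cy)=(0.4029,0.9153)
member 9 (4-6): L=1.9210, (cx,cy)=(1.0000,0.0000)
member 10 (5-6): L=2.1801, (cx,cy)=(0.5000,-0.8660)
solve A·x = −loads:
  F[0-1] = -1237.7482 N (compression)
  F[0-2] = +5143.3147 N (tension)
  F[1-2] = +1128.2698 N (tension)
  F[1-3] = -1054.1849 N (compression)
  F[2-3] = +151.1355 N (tension)
  F[2-4] = +2956.2388 N (tension)
  F[3-4] = -2141.2822 N (compression)
  F[3-5] = -2112.5428 N (compression)
  F[4-5] = +2146.5258 N (tension)
  F[4-6] = +1239.8725 N (tension)
  F[5-6] = -2479.8087 N (compression)
  Rx@0 = -4571.1300 N
  Ry@0 = +1097.5543 N
  Ry@6 = +2147.5957 N

2146.526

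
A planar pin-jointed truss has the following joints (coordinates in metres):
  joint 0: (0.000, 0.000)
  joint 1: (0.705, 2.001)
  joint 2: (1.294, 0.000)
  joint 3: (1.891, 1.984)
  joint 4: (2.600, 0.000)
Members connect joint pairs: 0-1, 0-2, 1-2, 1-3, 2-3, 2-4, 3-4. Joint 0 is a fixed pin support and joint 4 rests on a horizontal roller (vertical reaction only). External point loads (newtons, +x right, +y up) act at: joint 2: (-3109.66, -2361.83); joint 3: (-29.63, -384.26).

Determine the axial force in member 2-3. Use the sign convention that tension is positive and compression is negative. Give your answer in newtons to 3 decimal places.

1081.720

N=5 nodes, M=7 members, R=3 reactions → 2N=10, M+R=10
member 0 (0-1): L=2.1216, (cx,cy)=(0.3323,0.9432)
member 1 (0-2): L=1.2940, (cx,cy)=(1.0000,0.0000)
member 2 (1-2): L=2.0859, (cx,cy)=(0.2824,-0.9593)
member 3 (1-3): L=1.1861, (cx,cy)=(0.9999,-0.0143)
member 4 (2-3): L=2.0719, (cx,cy)=(0.2881,0.9576)
member 5 (2-4): L=1.3060, (cx,cy)=(1.0000,0.0000)
member 6 (3-4): L=2.1069, (cx,cy)=(0.3365,-0.9417)
solve A·x = −loads:
  F[0-1] = -1392.9154 N (compression)
  F[0-2] = -2676.4210 N (compression)
  F[1-2] = +1382.2406 N (tension)
  F[1-3] = -853.2654 N (compression)
  F[2-3] = +1081.7197 N (tension)
  F[2-4] = +511.8558 N (tension)
  F[3-4] = -1521.0409 N (compression)
  Rx@0 = +3139.2900 N
  Ry@0 = +1313.7601 N
  Ry@4 = +1432.3299 N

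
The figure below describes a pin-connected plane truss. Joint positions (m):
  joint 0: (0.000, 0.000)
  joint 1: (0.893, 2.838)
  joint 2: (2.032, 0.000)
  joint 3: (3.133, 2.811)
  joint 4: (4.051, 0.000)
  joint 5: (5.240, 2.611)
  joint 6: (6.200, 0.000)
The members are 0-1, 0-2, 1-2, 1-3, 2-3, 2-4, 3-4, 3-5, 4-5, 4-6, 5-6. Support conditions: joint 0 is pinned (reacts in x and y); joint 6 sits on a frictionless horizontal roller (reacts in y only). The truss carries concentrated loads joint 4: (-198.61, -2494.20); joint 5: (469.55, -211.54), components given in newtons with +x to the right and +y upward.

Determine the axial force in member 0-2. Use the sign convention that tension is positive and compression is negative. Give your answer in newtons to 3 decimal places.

N=7 nodes, M=11 members, R=3 reactions → 2N=14, M+R=14
member 0 (0-1): L=2.9752, (cx,cy)=(0.3001,0.9539)
member 1 (0-2): L=2.0320, (cx,cy)=(1.0000,0.0000)
member 2 (1-2): L=3.0580, (cx,cy)=(0.3725,-0.9280)
member 3 (1-3): L=2.2402, (cx,cy)=(0.9999,-0.0121)
member 4 (2-3): L=3.0189, (cx,cy)=(0.3647,0.9311)
member 5 (2-4): L=2.0190, (cx,cy)=(1.0000,0.0000)
member 6 (3-4): L=2.9571, (cx,cy)=(0.3104,-0.9506)
member 7 (3-5): L=2.1165, (cx,cy)=(0.9955,-0.0945)
member 8 (4-5): L=2.8690, (cx,cy)=(0.4144,0.9101)
member 9 (4-6): L=2.1490, (cx,cy)=(1.0000,0.0000)
member 10 (5-6): L=2.7819, (cx,cy)=(0.3451,-0.9386)
solve A·x = −loads:
  F[0-1] = -733.3486 N (compression)
  F[0-2] = +491.0545 N (tension)
  F[1-2] = +760.3079 N (tension)
  F[1-3] = -503.3366 N (compression)
  F[2-3] = -757.7947 N (compression)
  F[2-4] = +1050.6071 N (tension)
  F[3-4] = +839.7796 N (tension)
  F[3-5] = -1045.0440 N (compression)
  F[4-5] = +1863.4753 N (tension)
  F[4-6] = +737.6317 N (tension)
  F[5-6] = -2137.5120 N (compression)
  Rx@0 = -270.9400 N
  Ry@0 = +699.5353 N
  Ry@6 = +2006.2047 N

491.055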